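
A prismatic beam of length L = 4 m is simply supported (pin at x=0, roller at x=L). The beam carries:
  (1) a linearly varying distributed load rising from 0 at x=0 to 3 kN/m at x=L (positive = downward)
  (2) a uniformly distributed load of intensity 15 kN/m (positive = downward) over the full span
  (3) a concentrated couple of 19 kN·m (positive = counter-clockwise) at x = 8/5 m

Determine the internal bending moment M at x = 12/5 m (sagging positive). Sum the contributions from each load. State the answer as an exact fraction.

M(12/5) = 3034/125 kN·m

Load 1 — triangular load w₀=3 kN/m (0→w₀ over full span):
  M_1 = w₀Lx/6 - w₀x³/(6L) = 3·4·(12/5)/6 - 3·(12/5)³/(6·4) = 384/125 kN·m
Load 2 — uniform load w=15 kN/m over full span:
  M_2 = wx(L-x)/2 = 15·(12/5)·(4-(12/5))/2 = 144/5 kN·m
Load 3 — applied couple M₀=19 kN·m at a=8/5 m (b=L-a=12/5):
  M_3 = M₀x/L - M₀  [x>a] = 19·(12/5)/4 - 19 = -38/5 kN·m
Superposition: M = Σ M_i = 3034/125 kN·m ≈ 24.272000 kN·m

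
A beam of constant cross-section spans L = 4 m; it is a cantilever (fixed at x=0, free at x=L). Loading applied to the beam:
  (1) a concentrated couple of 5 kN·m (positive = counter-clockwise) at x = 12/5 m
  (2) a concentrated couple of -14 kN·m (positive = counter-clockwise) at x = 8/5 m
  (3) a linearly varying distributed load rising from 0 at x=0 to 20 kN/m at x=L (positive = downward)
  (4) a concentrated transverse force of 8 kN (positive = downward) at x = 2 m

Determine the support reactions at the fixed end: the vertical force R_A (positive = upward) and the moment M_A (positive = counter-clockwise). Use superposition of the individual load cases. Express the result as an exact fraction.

R_A = 48 kN, M_A = 395/3 kN·m

Load 1 — applied couple M₀=5 kN·m at a=12/5 m (b=L-a=8/5):
  R_A = 0 kN
  M_A = -M₀ = -5 kN·m
Load 2 — applied couple M₀=-14 kN·m at a=8/5 m (b=L-a=12/5):
  R_A = 0 kN
  M_A = -M₀ = -(-14) = 14 kN·m
Load 3 — triangular load w₀=20 kN/m (0→w₀ over full span):
  R_A = w₀L/2 = 20·4/2 = 40 kN
  M_A = w₀L²/3 = 20·4²/3 = 320/3 kN·m
Load 4 — point force P=8 kN at a=2 m (b=L-a=2):
  R_A = P = 8 kN
  M_A = Pa = 8·2 = 16 kN·m
Superposition: R_A = 48 kN, M_A = 395/3 kN·m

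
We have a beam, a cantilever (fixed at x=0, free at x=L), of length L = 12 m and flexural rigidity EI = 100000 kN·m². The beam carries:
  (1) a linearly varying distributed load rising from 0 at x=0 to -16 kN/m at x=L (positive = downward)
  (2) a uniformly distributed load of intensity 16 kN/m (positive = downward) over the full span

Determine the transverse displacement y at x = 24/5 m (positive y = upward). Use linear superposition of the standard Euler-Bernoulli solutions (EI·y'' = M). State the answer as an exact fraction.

Load 1 — triangular load w₀=-16 kN/m (0→w₀ over full span):
  y_1 = (w₀Lx³/12-w₀L²x²/6-w₀x⁵/(120L))/EI = ((-16)·12·(24/5)³/12-(-16)·12²·(24/5)²/6-(-16)·(24/5)⁵/(120·12))/100000 = 3469824/48828125 m
Load 2 — uniform load w=16 kN/m over full span:
  y_2 = -wx²(x²-4Lx+6L²)/(24EI) = -16·(24/5)²·((24/5)²-4·12·(24/5)+6·12²)/(24·100000) = -196992/1953125 m
Superposition: y = Σ y_i = -1454976/48828125 m ≈ -0.029798 m

y(24/5) = -1454976/48828125 m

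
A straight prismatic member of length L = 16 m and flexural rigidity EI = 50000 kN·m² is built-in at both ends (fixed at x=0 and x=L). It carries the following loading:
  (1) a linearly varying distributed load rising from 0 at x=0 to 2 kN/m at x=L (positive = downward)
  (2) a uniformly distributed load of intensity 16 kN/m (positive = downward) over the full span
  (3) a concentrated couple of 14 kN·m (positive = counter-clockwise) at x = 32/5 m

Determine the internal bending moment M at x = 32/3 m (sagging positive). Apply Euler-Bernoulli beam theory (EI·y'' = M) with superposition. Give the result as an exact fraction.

M(32/3) = 243784/2025 kN·m

Load 1 — triangular load w₀=2 kN/m (0→w₀ over full span):
  M_1 = 3w₀Lx/20 - w₀L²/30 - w₀x³/(6L) = 3·2·16·(32/3)/20 - 2·16²/30 - 2·(32/3)³/(6·16) = 3584/405 kN·m
Load 2 — uniform load w=16 kN/m over full span:
  M_2 = wLx/2 - wL²/12 - wx²/2 = 16·16·(32/3)/2 - 16·16²/12 - 16·(32/3)²/2 = 1024/9 kN·m
Load 3 — applied couple M₀=14 kN·m at a=32/5 m (b=L-a=48/5):
  M_3 = R_Ax - M_A - M₀  [x>a] with R_A=63/50, M_A=42/25 = (63/50)·(32/3) - (42/25) - 14 = -56/25 kN·m
Superposition: M = Σ M_i = 243784/2025 kN·m ≈ 120.387160 kN·m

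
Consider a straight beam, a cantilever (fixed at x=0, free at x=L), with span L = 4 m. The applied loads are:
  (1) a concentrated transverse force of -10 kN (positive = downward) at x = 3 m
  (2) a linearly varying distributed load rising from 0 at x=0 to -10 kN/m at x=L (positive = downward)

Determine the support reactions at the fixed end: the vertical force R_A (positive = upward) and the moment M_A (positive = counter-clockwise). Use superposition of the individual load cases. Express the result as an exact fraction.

Load 1 — point force P=-10 kN at a=3 m (b=L-a=1):
  R_A = P = (-10) = -10 kN
  M_A = Pa = (-10)·3 = -30 kN·m
Load 2 — triangular load w₀=-10 kN/m (0→w₀ over full span):
  R_A = w₀L/2 = (-10)·4/2 = -20 kN
  M_A = w₀L²/3 = (-10)·4²/3 = -160/3 kN·m
Superposition: R_A = -30 kN, M_A = -250/3 kN·m

R_A = -30 kN, M_A = -250/3 kN·m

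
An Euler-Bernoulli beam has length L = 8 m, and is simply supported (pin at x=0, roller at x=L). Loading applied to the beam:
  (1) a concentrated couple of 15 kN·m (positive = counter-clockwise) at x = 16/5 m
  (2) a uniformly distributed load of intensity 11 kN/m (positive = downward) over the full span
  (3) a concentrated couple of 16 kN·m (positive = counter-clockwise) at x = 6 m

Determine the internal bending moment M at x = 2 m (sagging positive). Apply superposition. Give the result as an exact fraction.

Load 1 — applied couple M₀=15 kN·m at a=16/5 m (b=L-a=24/5):
  M_1 = M₀x/L  [x≤a] = 15·2/8 = 15/4 kN·m
Load 2 — uniform load w=11 kN/m over full span:
  M_2 = wx(L-x)/2 = 11·2·(8-2)/2 = 66 kN·m
Load 3 — applied couple M₀=16 kN·m at a=6 m (b=L-a=2):
  M_3 = M₀x/L  [x≤a] = 16·2/8 = 4 kN·m
Superposition: M = Σ M_i = 295/4 kN·m ≈ 73.750000 kN·m

M(2) = 295/4 kN·m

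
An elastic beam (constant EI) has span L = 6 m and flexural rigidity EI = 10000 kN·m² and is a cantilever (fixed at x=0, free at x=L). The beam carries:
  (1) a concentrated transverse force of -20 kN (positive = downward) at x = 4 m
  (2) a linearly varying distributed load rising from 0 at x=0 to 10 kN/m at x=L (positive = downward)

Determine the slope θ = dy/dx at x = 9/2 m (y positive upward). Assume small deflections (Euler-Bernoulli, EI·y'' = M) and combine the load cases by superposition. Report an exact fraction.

Load 1 — point force P=-20 kN at a=4 m (b=L-a=2):
  θ_1 = -Pa²/(2EI)  [x>a] = -(-20)·4²/(2·10000) = 2/125 rad
Load 2 — triangular load w₀=10 kN/m (0→w₀ over full span):
  θ_2 = (w₀Lx²/4-w₀L²x/3-w₀x⁴/(24L))/EI = (10·6·(9/2)²/4-10·6²·(9/2)/3-10·(9/2)⁴/(24·6))/10000 = -6777/256000 rad
Superposition: θ = Σ θ_i = -2681/256000 rad ≈ -0.010473 rad

θ(9/2) = -2681/256000 rad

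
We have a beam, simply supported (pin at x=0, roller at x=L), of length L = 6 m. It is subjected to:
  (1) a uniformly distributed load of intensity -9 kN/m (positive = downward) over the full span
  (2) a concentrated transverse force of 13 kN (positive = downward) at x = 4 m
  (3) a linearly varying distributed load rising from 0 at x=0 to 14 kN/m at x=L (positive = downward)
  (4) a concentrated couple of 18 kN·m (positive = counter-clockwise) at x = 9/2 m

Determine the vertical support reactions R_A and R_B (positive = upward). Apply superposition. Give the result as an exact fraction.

R_A = -17/3 kN, R_B = 20/3 kN

Load 1 — uniform load w=-9 kN/m over full span:
  R_A = wL/2 = (-9)·6/2 = -27 kN
  R_B = wL/2 = (-9)·6/2 = -27 kN
Load 2 — point force P=13 kN at a=4 m (b=L-a=2):
  R_A = Pb/L = 13·2/6 = 13/3 kN
  R_B = Pa/L = 13·4/6 = 26/3 kN
Load 3 — triangular load w₀=14 kN/m (0→w₀ over full span):
  R_A = w₀L/6 = 14·6/6 = 14 kN
  R_B = w₀L/3 = 14·6/3 = 28 kN
Load 4 — applied couple M₀=18 kN·m at a=9/2 m (b=L-a=3/2):
  R_A = M₀/L = 18/6 = 3 kN
  R_B = -M₀/L = -18/6 = -3 kN
Superposition: R_A = -17/3 kN, R_B = 20/3 kN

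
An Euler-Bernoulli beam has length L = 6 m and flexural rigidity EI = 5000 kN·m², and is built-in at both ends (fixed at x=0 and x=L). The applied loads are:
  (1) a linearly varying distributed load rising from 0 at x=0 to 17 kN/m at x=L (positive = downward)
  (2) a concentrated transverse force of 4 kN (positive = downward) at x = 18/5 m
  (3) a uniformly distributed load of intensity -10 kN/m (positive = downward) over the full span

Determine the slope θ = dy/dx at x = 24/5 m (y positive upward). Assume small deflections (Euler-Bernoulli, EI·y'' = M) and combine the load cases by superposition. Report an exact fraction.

θ(24/5) = 261/1953125 rad

Load 1 — triangular load w₀=17 kN/m (0→w₀ over full span):
  θ_1 = -w₀(2x(L-x)(L-2x)(x+2L)+x²(L-x)²)/(120LEI) = -17·(2·(24/5)·(6-(24/5))·(6-2·(24/5))·((24/5)+2·6)+(24/5)²·(6-(24/5))²)/(120·6·5000) = 1224/390625 rad
Load 2 — point force P=4 kN at a=18/5 m (b=L-a=12/5):
  θ_2 = Pa²(L-x)(2bL-(3b+a)(L-x))/(2L³EI)  [x>a] = 4·(18/5)²·(6-(24/5))·(2·(12/5)·6-(3·(12/5)+(18/5))·(6-(24/5)))/(2·6³·5000) = 891/1953125 rad
Load 3 — uniform load w=-10 kN/m over full span:
  θ_3 = -wx(L-x)(L-2x)/(12EI) = -(-10)·(24/5)·(6-(24/5))·(6-2·(24/5))/(12·5000) = -54/15625 rad
Superposition: θ = Σ θ_i = 261/1953125 rad ≈ 0.000134 rad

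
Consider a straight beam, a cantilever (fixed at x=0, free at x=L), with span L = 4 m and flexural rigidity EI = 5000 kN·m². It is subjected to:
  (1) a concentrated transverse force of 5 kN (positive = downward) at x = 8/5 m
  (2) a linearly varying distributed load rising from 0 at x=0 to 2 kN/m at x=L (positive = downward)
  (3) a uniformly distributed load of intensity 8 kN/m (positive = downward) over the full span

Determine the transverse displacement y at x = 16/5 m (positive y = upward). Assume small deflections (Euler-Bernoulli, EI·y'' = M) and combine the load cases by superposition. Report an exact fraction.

y(16/5) = -1400992/29296875 m

Load 1 — point force P=5 kN at a=8/5 m (b=L-a=12/5):
  y_1 = -Pa²(3x-a)/(6EI)  [x>a] = -5·(8/5)²·(3·(16/5)-(8/5))/(6·5000) = -32/9375 m
Load 2 — triangular load w₀=2 kN/m (0→w₀ over full span):
  y_2 = (w₀Lx³/12-w₀L²x²/6-w₀x⁵/(120L))/EI = (2·4·(16/5)³/12-2·4²·(16/5)²/6-2·(16/5)⁵/(120·4))/5000 = -200192/29296875 m
Load 3 — uniform load w=8 kN/m over full span:
  y_3 = -wx²(x²-4Lx+6L²)/(24EI) = -8·(16/5)²·((16/5)²-4·4·(16/5)+6·4²)/(24·5000) = -44032/1171875 m
Superposition: y = Σ y_i = -1400992/29296875 m ≈ -0.047821 m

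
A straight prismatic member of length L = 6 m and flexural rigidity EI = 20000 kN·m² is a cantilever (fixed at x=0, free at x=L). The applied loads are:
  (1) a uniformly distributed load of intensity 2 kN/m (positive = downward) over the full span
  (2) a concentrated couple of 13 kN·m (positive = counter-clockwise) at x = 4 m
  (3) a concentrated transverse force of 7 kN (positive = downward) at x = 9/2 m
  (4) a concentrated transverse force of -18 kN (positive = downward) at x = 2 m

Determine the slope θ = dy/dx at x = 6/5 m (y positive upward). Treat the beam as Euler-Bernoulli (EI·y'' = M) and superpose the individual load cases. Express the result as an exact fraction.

Load 1 — uniform load w=2 kN/m over full span:
  θ_1 = -wx(x²-3Lx+3L²)/(6EI) = -2·(6/5)·((6/5)²-3·6·(6/5)+3·6²)/(6·20000) = -549/312500 rad
Load 2 — applied couple M₀=13 kN·m at a=4 m (b=L-a=2):
  θ_2 = M₀x/EI  [x≤a] = 13·(6/5)/20000 = 39/50000 rad
Load 3 — point force P=7 kN at a=9/2 m (b=L-a=3/2):
  θ_3 = -Px(2a-x)/(2EI)  [x≤a] = -7·(6/5)·(2·(9/2)-(6/5))/(2·20000) = -819/500000 rad
Load 4 — point force P=-18 kN at a=2 m (b=L-a=4):
  θ_4 = -Px(2a-x)/(2EI)  [x≤a] = -(-18)·(6/5)·(2·2-(6/5))/(2·20000) = 189/125000 rad
Superposition: θ = Σ θ_i = -2757/2500000 rad ≈ -0.001103 rad

θ(6/5) = -2757/2500000 rad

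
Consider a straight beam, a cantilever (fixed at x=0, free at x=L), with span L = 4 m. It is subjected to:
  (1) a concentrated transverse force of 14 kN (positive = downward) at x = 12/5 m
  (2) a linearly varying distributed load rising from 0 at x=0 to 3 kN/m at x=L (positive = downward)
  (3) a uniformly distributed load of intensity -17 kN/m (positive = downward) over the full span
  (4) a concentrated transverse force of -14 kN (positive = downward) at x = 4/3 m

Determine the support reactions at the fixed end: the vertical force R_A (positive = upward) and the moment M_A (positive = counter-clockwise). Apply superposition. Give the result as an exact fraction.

Load 1 — point force P=14 kN at a=12/5 m (b=L-a=8/5):
  R_A = P = 14 kN
  M_A = Pa = 14·(12/5) = 168/5 kN·m
Load 2 — triangular load w₀=3 kN/m (0→w₀ over full span):
  R_A = w₀L/2 = 3·4/2 = 6 kN
  M_A = w₀L²/3 = 3·4²/3 = 16 kN·m
Load 3 — uniform load w=-17 kN/m over full span:
  R_A = wL = (-17)·4 = -68 kN
  M_A = wL²/2 = (-17)·4²/2 = -136 kN·m
Load 4 — point force P=-14 kN at a=4/3 m (b=L-a=8/3):
  R_A = P = (-14) = -14 kN
  M_A = Pa = (-14)·(4/3) = -56/3 kN·m
Superposition: R_A = -62 kN, M_A = -1576/15 kN·m

R_A = -62 kN, M_A = -1576/15 kN·m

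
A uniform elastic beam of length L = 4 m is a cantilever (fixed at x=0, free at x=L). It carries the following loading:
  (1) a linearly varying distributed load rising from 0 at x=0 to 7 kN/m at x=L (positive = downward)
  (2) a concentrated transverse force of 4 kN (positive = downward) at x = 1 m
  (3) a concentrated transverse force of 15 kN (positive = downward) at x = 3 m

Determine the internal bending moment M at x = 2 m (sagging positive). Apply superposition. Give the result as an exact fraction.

M(2) = -80/3 kN·m

Load 1 — triangular load w₀=7 kN/m (0→w₀ over full span):
  M_1 = w₀Lx/2 - w₀L²/3 - w₀x³/(6L) = 7·4·2/2 - 7·4²/3 - 7·2³/(6·4) = -35/3 kN·m
Load 2 — point force P=4 kN at a=1 m (b=L-a=3):
  M_2 = 0  [x>a] = 0 kN·m
Load 3 — point force P=15 kN at a=3 m (b=L-a=1):
  M_3 = -P(a-x)  [x≤a] = -15·(3-2) = -15 kN·m
Superposition: M = Σ M_i = -80/3 kN·m ≈ -26.666667 kN·m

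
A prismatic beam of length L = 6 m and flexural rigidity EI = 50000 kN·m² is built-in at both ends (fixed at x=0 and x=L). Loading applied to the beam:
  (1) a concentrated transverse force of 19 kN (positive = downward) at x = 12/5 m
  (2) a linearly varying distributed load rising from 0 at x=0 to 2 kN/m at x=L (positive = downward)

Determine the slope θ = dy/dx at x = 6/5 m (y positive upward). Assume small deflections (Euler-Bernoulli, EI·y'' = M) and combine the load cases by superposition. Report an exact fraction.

θ(6/5) = -19449/78125000 rad

Load 1 — point force P=19 kN at a=12/5 m (b=L-a=18/5):
  θ_1 = -Pb²x(2aL-(3a+b)x)/(2L³EI)  [x≤a] = -19·(18/5)²·(6/5)·(2·(12/5)·6-(3·(12/5)+(18/5))·(6/5))/(2·6³·50000) = -16929/78125000 rad
Load 2 — triangular load w₀=2 kN/m (0→w₀ over full span):
  θ_2 = -w₀(2x(L-x)(L-2x)(x+2L)+x²(L-x)²)/(120LEI) = -2·(2·(6/5)·(6-(6/5))·(6-2·(6/5))·((6/5)+2·6)+(6/5)²·(6-(6/5))²)/(120·6·50000) = -63/1953125 rad
Superposition: θ = Σ θ_i = -19449/78125000 rad ≈ -0.000249 rad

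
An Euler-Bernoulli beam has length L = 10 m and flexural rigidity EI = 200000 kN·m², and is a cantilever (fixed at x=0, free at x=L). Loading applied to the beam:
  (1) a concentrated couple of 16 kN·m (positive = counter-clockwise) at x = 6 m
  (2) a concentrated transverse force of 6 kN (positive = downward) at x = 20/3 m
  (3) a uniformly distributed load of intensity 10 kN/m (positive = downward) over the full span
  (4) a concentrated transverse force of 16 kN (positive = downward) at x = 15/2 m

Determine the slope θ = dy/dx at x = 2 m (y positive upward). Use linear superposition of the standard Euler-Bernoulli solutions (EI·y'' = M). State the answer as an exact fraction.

θ(2) = -793/150000 rad

Load 1 — applied couple M₀=16 kN·m at a=6 m (b=L-a=4):
  θ_1 = M₀x/EI  [x≤a] = 16·2/200000 = 1/6250 rad
Load 2 — point force P=6 kN at a=20/3 m (b=L-a=10/3):
  θ_2 = -Px(2a-x)/(2EI)  [x≤a] = -6·2·(2·(20/3)-2)/(2·200000) = -17/50000 rad
Load 3 — uniform load w=10 kN/m over full span:
  θ_3 = -wx(x²-3Lx+3L²)/(6EI) = -10·2·(2²-3·10·2+3·10²)/(6·200000) = -61/15000 rad
Load 4 — point force P=16 kN at a=15/2 m (b=L-a=5/2):
  θ_4 = -Px(2a-x)/(2EI)  [x≤a] = -16·2·(2·(15/2)-2)/(2·200000) = -13/12500 rad
Superposition: θ = Σ θ_i = -793/150000 rad ≈ -0.005287 rad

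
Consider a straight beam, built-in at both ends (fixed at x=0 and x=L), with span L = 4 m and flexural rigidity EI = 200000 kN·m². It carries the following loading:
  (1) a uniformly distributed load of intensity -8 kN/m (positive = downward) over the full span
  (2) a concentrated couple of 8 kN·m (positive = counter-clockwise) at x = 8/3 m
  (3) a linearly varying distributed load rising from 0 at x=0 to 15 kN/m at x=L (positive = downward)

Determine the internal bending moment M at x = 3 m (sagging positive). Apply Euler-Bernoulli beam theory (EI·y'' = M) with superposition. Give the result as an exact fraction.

M(3) = -15/8 kN·m

Load 1 — uniform load w=-8 kN/m over full span:
  M_1 = wLx/2 - wL²/12 - wx²/2 = (-8)·4·3/2 - (-8)·4²/12 - (-8)·3²/2 = -4/3 kN·m
Load 2 — applied couple M₀=8 kN·m at a=8/3 m (b=L-a=4/3):
  M_2 = R_Ax - M_A - M₀  [x>a] with R_A=8/3, M_A=8/3 = (8/3)·3 - (8/3) - 8 = -8/3 kN·m
Load 3 — triangular load w₀=15 kN/m (0→w₀ over full span):
  M_3 = 3w₀Lx/20 - w₀L²/30 - w₀x³/(6L) = 3·15·4·3/20 - 15·4²/30 - 15·3³/(6·4) = 17/8 kN·m
Superposition: M = Σ M_i = -15/8 kN·m ≈ -1.875000 kN·m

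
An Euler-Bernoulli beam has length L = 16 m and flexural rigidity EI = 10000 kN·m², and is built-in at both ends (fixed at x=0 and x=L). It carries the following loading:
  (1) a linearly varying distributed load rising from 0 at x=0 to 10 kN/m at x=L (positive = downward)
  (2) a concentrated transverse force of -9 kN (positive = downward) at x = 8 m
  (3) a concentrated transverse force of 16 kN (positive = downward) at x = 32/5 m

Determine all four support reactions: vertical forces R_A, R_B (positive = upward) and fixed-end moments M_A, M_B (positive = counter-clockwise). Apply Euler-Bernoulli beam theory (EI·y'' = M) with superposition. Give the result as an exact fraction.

R_A = 7467/250 kN, M_A = 39074/375 kN·m, R_B = 14283/250 kN, M_B = -16822/125 kN·m

Load 1 — triangular load w₀=10 kN/m (0→w₀ over full span):
  R_A = 3w₀L/20 = 3·10·16/20 = 24 kN
  M_A = w₀L²/30 = 10·16²/30 = 256/3 kN·m
  R_B = 7w₀L/20 = 7·10·16/20 = 56 kN
  M_B = -w₀L²/20 = -10·16²/20 = -128 kN·m
Load 2 — point force P=-9 kN at a=8 m (b=L-a=8):
  R_A = Pb²(3a+b)/L³ = (-9)·8²·(3·8+8)/16³ = -9/2 kN
  M_A = Pab²/L² = (-9)·8·8²/16² = -18 kN·m
  R_B = Pa²(a+3b)/L³ = (-9)·8²·(8+3·8)/16³ = -9/2 kN
  M_B = -Pa²b/L² = -(-9)·8²·8/16² = 18 kN·m
Load 3 — point force P=16 kN at a=32/5 m (b=L-a=48/5):
  R_A = Pb²(3a+b)/L³ = 16·(48/5)²·(3·(32/5)+(48/5))/16³ = 1296/125 kN
  M_A = Pab²/L² = 16·(32/5)·(48/5)²/16² = 4608/125 kN·m
  R_B = Pa²(a+3b)/L³ = 16·(32/5)²·((32/5)+3·(48/5))/16³ = 704/125 kN
  M_B = -Pa²b/L² = -16·(32/5)²·(48/5)/16² = -3072/125 kN·m
Superposition: R_A = 7467/250 kN, M_A = 39074/375 kN·m, R_B = 14283/250 kN, M_B = -16822/125 kN·m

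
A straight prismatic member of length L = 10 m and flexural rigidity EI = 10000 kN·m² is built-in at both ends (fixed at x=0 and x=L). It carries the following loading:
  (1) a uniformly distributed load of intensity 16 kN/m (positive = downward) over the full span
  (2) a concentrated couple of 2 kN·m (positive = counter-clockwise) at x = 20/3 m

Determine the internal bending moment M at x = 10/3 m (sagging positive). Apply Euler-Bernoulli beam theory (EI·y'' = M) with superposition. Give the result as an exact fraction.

Load 1 — uniform load w=16 kN/m over full span:
  M_1 = wLx/2 - wL²/12 - wx²/2 = 16·10·(10/3)/2 - 16·10²/12 - 16·(10/3)²/2 = 400/9 kN·m
Load 2 — applied couple M₀=2 kN·m at a=20/3 m (b=L-a=10/3):
  M_2 = R_Ax - M_A  [x≤a] with R_A=4/15, M_A=2/3 = (4/15)·(10/3) - (2/3) = 2/9 kN·m
Superposition: M = Σ M_i = 134/3 kN·m ≈ 44.666667 kN·m

M(10/3) = 134/3 kN·m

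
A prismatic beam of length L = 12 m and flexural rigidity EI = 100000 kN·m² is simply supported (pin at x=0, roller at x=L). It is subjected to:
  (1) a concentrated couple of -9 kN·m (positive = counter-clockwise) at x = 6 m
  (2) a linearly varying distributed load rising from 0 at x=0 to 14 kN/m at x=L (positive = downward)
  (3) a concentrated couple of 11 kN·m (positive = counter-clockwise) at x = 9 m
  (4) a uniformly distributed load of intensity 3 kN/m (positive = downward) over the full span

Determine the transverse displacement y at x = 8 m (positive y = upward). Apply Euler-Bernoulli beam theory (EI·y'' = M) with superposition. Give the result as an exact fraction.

Load 1 — applied couple M₀=-9 kN·m at a=6 m (b=L-a=6):
  y_1 = (M₀x³/(6L)-M₀(x-a)²/2+C₁x)/EI  [x>a] with C₁=M₀(3b²-L²)/(6L)=9/2 = ((-9)·8³/(6·12)-(-9)·(8-6)²/2+(9/2)·8)/100000 = -1/10000 m
Load 2 — triangular load w₀=14 kN/m (0→w₀ over full span):
  y_2 = -w₀x(7L⁴-10L²x²+3x⁴)/(360LEI) = -14·8·(7·12⁴-10·12²·8²+3·8⁴)/(360·12·100000) = -476/28125 m
Load 3 — applied couple M₀=11 kN·m at a=9 m (b=L-a=3):
  y_3 = (M₀x³/(6L)+C₁x)/EI  [x≤a] with C₁=M₀(3b²-L²)/(6L)=-143/8 = (11·8³/(6·12)+(-143/8)·8)/100000 = -583/900000 m
Load 4 — uniform load w=3 kN/m over full span:
  y_4 = -wx(L³-2Lx²+x³)/(24EI) = -3·8·(12³-2·12·8²+8³)/(24·100000) = -22/3125 m
Superposition: y = Σ y_i = -22241/900000 m ≈ -0.024712 m

y(8) = -22241/900000 m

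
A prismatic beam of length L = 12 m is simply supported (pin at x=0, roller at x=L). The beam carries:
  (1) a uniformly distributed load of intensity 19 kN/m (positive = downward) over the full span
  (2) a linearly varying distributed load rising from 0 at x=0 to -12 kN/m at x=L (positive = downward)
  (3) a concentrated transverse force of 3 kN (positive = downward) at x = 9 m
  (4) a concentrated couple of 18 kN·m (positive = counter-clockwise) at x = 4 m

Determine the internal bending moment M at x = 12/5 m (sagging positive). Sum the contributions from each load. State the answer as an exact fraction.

Load 1 — uniform load w=19 kN/m over full span:
  M_1 = wx(L-x)/2 = 19·(12/5)·(12-(12/5))/2 = 5472/25 kN·m
Load 2 — triangular load w₀=-12 kN/m (0→w₀ over full span):
  M_2 = w₀Lx/6 - w₀x³/(6L) = (-12)·12·(12/5)/6 - (-12)·(12/5)³/(6·12) = -6912/125 kN·m
Load 3 — point force P=3 kN at a=9 m (b=L-a=3):
  M_3 = Pbx/L  [x≤a] = 3·3·(12/5)/12 = 9/5 kN·m
Load 4 — applied couple M₀=18 kN·m at a=4 m (b=L-a=8):
  M_4 = M₀x/L  [x≤a] = 18·(12/5)/12 = 18/5 kN·m
Superposition: M = Σ M_i = 21123/125 kN·m ≈ 168.984000 kN·m

M(12/5) = 21123/125 kN·m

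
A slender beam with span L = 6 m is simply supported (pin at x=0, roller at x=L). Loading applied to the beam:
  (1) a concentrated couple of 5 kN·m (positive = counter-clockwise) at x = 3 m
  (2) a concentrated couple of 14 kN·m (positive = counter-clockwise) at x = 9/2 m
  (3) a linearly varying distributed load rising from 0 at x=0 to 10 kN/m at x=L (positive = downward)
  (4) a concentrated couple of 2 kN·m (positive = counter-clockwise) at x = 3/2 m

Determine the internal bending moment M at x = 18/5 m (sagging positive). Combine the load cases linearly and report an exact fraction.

M(18/5) = 716/25 kN·m

Load 1 — applied couple M₀=5 kN·m at a=3 m (b=L-a=3):
  M_1 = M₀x/L - M₀  [x>a] = 5·(18/5)/6 - 5 = -2 kN·m
Load 2 — applied couple M₀=14 kN·m at a=9/2 m (b=L-a=3/2):
  M_2 = M₀x/L  [x≤a] = 14·(18/5)/6 = 42/5 kN·m
Load 3 — triangular load w₀=10 kN/m (0→w₀ over full span):
  M_3 = w₀Lx/6 - w₀x³/(6L) = 10·6·(18/5)/6 - 10·(18/5)³/(6·6) = 576/25 kN·m
Load 4 — applied couple M₀=2 kN·m at a=3/2 m (b=L-a=9/2):
  M_4 = M₀x/L - M₀  [x>a] = 2·(18/5)/6 - 2 = -4/5 kN·m
Superposition: M = Σ M_i = 716/25 kN·m ≈ 28.640000 kN·m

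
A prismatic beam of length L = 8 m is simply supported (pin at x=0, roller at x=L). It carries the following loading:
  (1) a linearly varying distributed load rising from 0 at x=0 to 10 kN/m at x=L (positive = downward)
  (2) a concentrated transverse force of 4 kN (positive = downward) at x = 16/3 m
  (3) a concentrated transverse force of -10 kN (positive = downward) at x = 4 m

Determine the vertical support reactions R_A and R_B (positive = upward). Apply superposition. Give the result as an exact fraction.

Load 1 — triangular load w₀=10 kN/m (0→w₀ over full span):
  R_A = w₀L/6 = 10·8/6 = 40/3 kN
  R_B = w₀L/3 = 10·8/3 = 80/3 kN
Load 2 — point force P=4 kN at a=16/3 m (b=L-a=8/3):
  R_A = Pb/L = 4·(8/3)/8 = 4/3 kN
  R_B = Pa/L = 4·(16/3)/8 = 8/3 kN
Load 3 — point force P=-10 kN at a=4 m (b=L-a=4):
  R_A = Pb/L = (-10)·4/8 = -5 kN
  R_B = Pa/L = (-10)·4/8 = -5 kN
Superposition: R_A = 29/3 kN, R_B = 73/3 kN

R_A = 29/3 kN, R_B = 73/3 kN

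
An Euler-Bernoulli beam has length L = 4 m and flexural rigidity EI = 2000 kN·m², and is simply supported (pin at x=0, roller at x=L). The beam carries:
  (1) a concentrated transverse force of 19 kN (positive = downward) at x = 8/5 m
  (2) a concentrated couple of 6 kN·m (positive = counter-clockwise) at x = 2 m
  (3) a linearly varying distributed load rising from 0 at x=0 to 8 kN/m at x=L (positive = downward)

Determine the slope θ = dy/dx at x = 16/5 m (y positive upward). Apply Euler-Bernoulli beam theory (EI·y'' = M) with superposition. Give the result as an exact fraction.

θ(16/5) = 127603/11250000 rad

Load 1 — point force P=19 kN at a=8/5 m (b=L-a=12/5):
  θ_1 = -Pa(2L²-6Lx+3x²+a²)/(6LEI)  [x>a] = -19·(8/5)·(2·4²-6·4·(16/5)+3·(16/5)²+(8/5)²)/(6·4·2000) = 114/15625 rad
Load 2 — applied couple M₀=6 kN·m at a=2 m (b=L-a=2):
  θ_2 = (M₀x²/(2L)-M₀(x-a)+C₁)/EI  [x>a] with C₁=M₀(3b²-L²)/(6L)=-1 = (6·(16/5)²/(2·4)-6·((16/5)-2)+(-1))/2000 = -13/50000 rad
Load 3 — triangular load w₀=8 kN/m (0→w₀ over full span):
  θ_3 = -w₀(7L⁴-30L²x²+15x⁴)/(360LEI) = -8·(7·4⁴-30·4²·(16/5)²+15·(16/5)⁴)/(360·4·2000) = 3028/703125 rad
Superposition: θ = Σ θ_i = 127603/11250000 rad ≈ 0.011342 rad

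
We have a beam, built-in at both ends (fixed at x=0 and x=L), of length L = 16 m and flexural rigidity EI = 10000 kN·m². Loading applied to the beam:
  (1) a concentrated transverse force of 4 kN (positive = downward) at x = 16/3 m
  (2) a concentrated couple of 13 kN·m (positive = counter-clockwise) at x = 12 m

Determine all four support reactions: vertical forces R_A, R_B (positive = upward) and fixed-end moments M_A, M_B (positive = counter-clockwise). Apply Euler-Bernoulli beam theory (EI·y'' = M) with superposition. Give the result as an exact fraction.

R_A = 13399/3456 kN, M_A = 5851/432 kN·m, R_B = 425/3456 kN, M_B = -3101/432 kN·m

Load 1 — point force P=4 kN at a=16/3 m (b=L-a=32/3):
  R_A = Pb²(3a+b)/L³ = 4·(32/3)²·(3·(16/3)+(32/3))/16³ = 80/27 kN
  M_A = Pab²/L² = 4·(16/3)·(32/3)²/16² = 256/27 kN·m
  R_B = Pa²(a+3b)/L³ = 4·(16/3)²·((16/3)+3·(32/3))/16³ = 28/27 kN
  M_B = -Pa²b/L² = -4·(16/3)²·(32/3)/16² = -128/27 kN·m
Load 2 — applied couple M₀=13 kN·m at a=12 m (b=L-a=4):
  R_A = 6M₀ab/L³ = 6·13·12·4/16³ = 117/128 kN
  M_A = M₀b(2a-b)/L² = 13·4·(2·12-4)/16² = 65/16 kN·m
  R_B = -6M₀ab/L³ = -6·13·12·4/16³ = -117/128 kN
  M_B = M₀a(2b-a)/L² = 13·12·(2·4-12)/16² = -39/16 kN·m
Superposition: R_A = 13399/3456 kN, M_A = 5851/432 kN·m, R_B = 425/3456 kN, M_B = -3101/432 kN·m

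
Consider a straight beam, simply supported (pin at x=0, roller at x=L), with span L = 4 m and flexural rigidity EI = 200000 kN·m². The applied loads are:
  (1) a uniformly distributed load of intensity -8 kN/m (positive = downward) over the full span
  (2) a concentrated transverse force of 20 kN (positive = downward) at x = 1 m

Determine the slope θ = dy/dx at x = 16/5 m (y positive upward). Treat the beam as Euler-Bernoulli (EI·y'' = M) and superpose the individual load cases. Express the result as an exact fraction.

θ(16/5) = -1499/50000000 rad

Load 1 — uniform load w=-8 kN/m over full span:
  θ_1 = -w(L³-6Lx²+4x³)/(24EI) = -(-8)·(4³-6·4·(16/5)²+4·(16/5)³)/(24·200000) = -33/390625 rad
Load 2 — point force P=20 kN at a=1 m (b=L-a=3):
  θ_2 = -Pa(2L²-6Lx+3x²+a²)/(6LEI)  [x>a] = -20·1·(2·4²-6·4·(16/5)+3·(16/5)²+1²)/(6·4·200000) = 109/2000000 rad
Superposition: θ = Σ θ_i = -1499/50000000 rad ≈ -0.000030 rad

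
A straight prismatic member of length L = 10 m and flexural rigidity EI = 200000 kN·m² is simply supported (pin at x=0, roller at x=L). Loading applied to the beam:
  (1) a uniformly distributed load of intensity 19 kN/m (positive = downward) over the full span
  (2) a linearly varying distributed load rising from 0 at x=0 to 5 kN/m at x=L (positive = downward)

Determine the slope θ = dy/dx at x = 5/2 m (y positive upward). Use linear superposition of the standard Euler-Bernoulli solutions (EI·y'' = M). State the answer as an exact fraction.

θ(5/2) = -11359/3686400 rad

Load 1 — uniform load w=19 kN/m over full span:
  θ_1 = -w(L³-6Lx²+4x³)/(24EI) = -19·(10³-6·10·(5/2)²+4·(5/2)³)/(24·200000) = -209/76800 rad
Load 2 — triangular load w₀=5 kN/m (0→w₀ over full span):
  θ_2 = -w₀(7L⁴-30L²x²+15x⁴)/(360LEI) = -5·(7·10⁴-30·10²·(5/2)²+15·(5/2)⁴)/(360·10·200000) = -1327/3686400 rad
Superposition: θ = Σ θ_i = -11359/3686400 rad ≈ -0.003081 rad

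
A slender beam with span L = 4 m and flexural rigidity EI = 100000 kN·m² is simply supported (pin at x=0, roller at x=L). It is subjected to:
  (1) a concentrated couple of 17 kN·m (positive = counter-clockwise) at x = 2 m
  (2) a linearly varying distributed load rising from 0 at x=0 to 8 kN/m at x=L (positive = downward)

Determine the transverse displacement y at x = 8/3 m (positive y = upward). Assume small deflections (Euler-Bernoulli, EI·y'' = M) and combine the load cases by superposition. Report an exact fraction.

Load 1 — applied couple M₀=17 kN·m at a=2 m (b=L-a=2):
  y_1 = (M₀x³/(6L)-M₀(x-a)²/2+C₁x)/EI  [x>a] with C₁=M₀(3b²-L²)/(6L)=-17/6 = (17·(8/3)³/(6·4)-17·((8/3)-2)²/2+(-17/6)·(8/3))/100000 = 17/810000 m
Load 2 — triangular load w₀=8 kN/m (0→w₀ over full span):
  y_2 = -w₀x(7L⁴-10L²x²+3x⁴)/(360LEI) = -8·(8/3)·(7·4⁴-10·4²·(8/3)²+3·(8/3)⁴)/(360·4·100000) = -272/2278125 m
Superposition: y = Σ y_i = -3587/36450000 m ≈ -0.000098 m

y(8/3) = -3587/36450000 m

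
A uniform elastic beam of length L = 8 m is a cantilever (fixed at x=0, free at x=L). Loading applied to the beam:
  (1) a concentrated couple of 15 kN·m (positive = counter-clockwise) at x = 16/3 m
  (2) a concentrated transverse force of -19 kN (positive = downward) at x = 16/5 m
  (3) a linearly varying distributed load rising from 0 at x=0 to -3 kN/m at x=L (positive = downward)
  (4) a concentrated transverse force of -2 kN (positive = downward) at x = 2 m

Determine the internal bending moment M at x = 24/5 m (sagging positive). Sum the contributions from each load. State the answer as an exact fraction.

Load 1 — applied couple M₀=15 kN·m at a=16/3 m (b=L-a=8/3):
  M_1 = M₀  [x≤a] = 15 = 15 kN·m
Load 2 — point force P=-19 kN at a=16/5 m (b=L-a=24/5):
  M_2 = 0  [x>a] = 0 kN·m
Load 3 — triangular load w₀=-3 kN/m (0→w₀ over full span):
  M_3 = w₀Lx/2 - w₀L²/3 - w₀x³/(6L) = (-3)·8·(24/5)/2 - (-3)·8²/3 - (-3)·(24/5)³/(6·8) = 1664/125 kN·m
Load 4 — point force P=-2 kN at a=2 m (b=L-a=6):
  M_4 = 0  [x>a] = 0 kN·m
Superposition: M = Σ M_i = 3539/125 kN·m ≈ 28.312000 kN·m

M(24/5) = 3539/125 kN·m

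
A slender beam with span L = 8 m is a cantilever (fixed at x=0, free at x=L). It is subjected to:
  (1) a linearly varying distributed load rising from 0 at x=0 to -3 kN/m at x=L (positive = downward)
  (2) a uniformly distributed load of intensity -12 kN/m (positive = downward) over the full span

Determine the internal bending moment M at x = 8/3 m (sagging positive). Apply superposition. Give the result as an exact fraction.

M(8/3) = 5504/27 kN·m

Load 1 — triangular load w₀=-3 kN/m (0→w₀ over full span):
  M_1 = w₀Lx/2 - w₀L²/3 - w₀x³/(6L) = (-3)·8·(8/3)/2 - (-3)·8²/3 - (-3)·(8/3)³/(6·8) = 896/27 kN·m
Load 2 — uniform load w=-12 kN/m over full span:
  M_2 = -w(L-x)²/2 = -(-12)·(8-(8/3))²/2 = 512/3 kN·m
Superposition: M = Σ M_i = 5504/27 kN·m ≈ 203.851852 kN·m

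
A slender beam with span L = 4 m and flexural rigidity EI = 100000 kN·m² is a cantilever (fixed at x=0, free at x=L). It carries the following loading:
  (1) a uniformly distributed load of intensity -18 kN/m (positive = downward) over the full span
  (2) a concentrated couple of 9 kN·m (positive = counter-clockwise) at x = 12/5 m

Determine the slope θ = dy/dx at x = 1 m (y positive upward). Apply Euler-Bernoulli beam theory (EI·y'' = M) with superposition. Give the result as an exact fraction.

Load 1 — uniform load w=-18 kN/m over full span:
  θ_1 = -wx(x²-3Lx+3L²)/(6EI) = -(-18)·1·(1²-3·4·1+3·4²)/(6·100000) = 111/100000 rad
Load 2 — applied couple M₀=9 kN·m at a=12/5 m (b=L-a=8/5):
  θ_2 = M₀x/EI  [x≤a] = 9·1/100000 = 9/100000 rad
Superposition: θ = Σ θ_i = 3/2500 rad ≈ 0.001200 rad

θ(1) = 3/2500 rad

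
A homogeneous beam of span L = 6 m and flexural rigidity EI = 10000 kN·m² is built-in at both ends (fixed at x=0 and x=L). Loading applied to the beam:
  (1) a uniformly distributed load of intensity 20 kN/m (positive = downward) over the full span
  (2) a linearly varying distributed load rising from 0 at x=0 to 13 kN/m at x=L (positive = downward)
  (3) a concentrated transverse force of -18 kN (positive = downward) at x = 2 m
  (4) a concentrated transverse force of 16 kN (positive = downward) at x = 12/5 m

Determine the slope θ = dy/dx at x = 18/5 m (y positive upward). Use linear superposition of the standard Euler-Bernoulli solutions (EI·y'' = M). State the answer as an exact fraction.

θ(18/5) = 8559/3906250 rad

Load 1 — uniform load w=20 kN/m over full span:
  θ_1 = -wx(L-x)(L-2x)/(12EI) = -20·(18/5)·(6-(18/5))·(6-2·(18/5))/(12·10000) = 27/15625 rad
Load 2 — triangular load w₀=13 kN/m (0→w₀ over full span):
  θ_2 = -w₀(2x(L-x)(L-2x)(x+2L)+x²(L-x)²)/(120LEI) = -13·(2·(18/5)·(6-(18/5))·(6-2·(18/5))·((18/5)+2·6)+(18/5)²·(6-(18/5))²)/(120·6·10000) = 351/781250 rad
Load 3 — point force P=-18 kN at a=2 m (b=L-a=4):
  θ_3 = Pa²(L-x)(2bL-(3b+a)(L-x))/(2L³EI)  [x>a] = (-18)·2²·(6-(18/5))·(2·4·6-(3·4+2)·(6-(18/5)))/(2·6³·10000) = -9/15625 rad
Load 4 — point force P=16 kN at a=12/5 m (b=L-a=18/5):
  θ_4 = Pa²(L-x)(2bL-(3b+a)(L-x))/(2L³EI)  [x>a] = 16·(12/5)²·(6-(18/5))·(2·(18/5)·6-(3·(18/5)+(12/5))·(6-(18/5)))/(2·6³·10000) = 1152/1953125 rad
Superposition: θ = Σ θ_i = 8559/3906250 rad ≈ 0.002191 rad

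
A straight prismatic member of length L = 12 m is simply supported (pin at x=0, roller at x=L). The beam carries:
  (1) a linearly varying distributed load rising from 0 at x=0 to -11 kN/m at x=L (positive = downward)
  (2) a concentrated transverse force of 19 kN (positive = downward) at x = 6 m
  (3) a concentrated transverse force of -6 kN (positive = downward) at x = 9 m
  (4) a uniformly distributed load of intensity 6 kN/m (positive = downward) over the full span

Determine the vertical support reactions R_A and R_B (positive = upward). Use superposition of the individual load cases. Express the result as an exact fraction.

R_A = 22 kN, R_B = -3 kN

Load 1 — triangular load w₀=-11 kN/m (0→w₀ over full span):
  R_A = w₀L/6 = (-11)·12/6 = -22 kN
  R_B = w₀L/3 = (-11)·12/3 = -44 kN
Load 2 — point force P=19 kN at a=6 m (b=L-a=6):
  R_A = Pb/L = 19·6/12 = 19/2 kN
  R_B = Pa/L = 19·6/12 = 19/2 kN
Load 3 — point force P=-6 kN at a=9 m (b=L-a=3):
  R_A = Pb/L = (-6)·3/12 = -3/2 kN
  R_B = Pa/L = (-6)·9/12 = -9/2 kN
Load 4 — uniform load w=6 kN/m over full span:
  R_A = wL/2 = 6·12/2 = 36 kN
  R_B = wL/2 = 6·12/2 = 36 kN
Superposition: R_A = 22 kN, R_B = -3 kN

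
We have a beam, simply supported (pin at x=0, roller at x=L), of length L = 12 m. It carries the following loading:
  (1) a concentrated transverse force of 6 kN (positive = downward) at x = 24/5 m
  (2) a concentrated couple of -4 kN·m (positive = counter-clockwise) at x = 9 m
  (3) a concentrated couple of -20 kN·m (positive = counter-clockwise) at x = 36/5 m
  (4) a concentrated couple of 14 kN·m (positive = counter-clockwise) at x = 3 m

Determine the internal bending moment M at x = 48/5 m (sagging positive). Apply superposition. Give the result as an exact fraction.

M(48/5) = 194/25 kN·m

Load 1 — point force P=6 kN at a=24/5 m (b=L-a=36/5):
  M_1 = Pa(L-x)/L  [x>a] = 6·(24/5)·(12-(48/5))/12 = 144/25 kN·m
Load 2 — applied couple M₀=-4 kN·m at a=9 m (b=L-a=3):
  M_2 = M₀x/L - M₀  [x>a] = (-4)·(48/5)/12 - (-4) = 4/5 kN·m
Load 3 — applied couple M₀=-20 kN·m at a=36/5 m (b=L-a=24/5):
  M_3 = M₀x/L - M₀  [x>a] = (-20)·(48/5)/12 - (-20) = 4 kN·m
Load 4 — applied couple M₀=14 kN·m at a=3 m (b=L-a=9):
  M_4 = M₀x/L - M₀  [x>a] = 14·(48/5)/12 - 14 = -14/5 kN·m
Superposition: M = Σ M_i = 194/25 kN·m ≈ 7.760000 kN·m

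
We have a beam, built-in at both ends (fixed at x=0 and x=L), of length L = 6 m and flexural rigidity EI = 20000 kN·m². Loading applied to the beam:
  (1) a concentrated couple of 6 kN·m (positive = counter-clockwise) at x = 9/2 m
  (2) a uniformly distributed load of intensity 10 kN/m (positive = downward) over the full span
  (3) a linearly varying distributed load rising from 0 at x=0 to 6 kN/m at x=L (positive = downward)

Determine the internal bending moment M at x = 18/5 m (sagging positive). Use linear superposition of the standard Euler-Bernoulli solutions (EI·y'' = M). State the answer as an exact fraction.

M(18/5) = 19839/1000 kN·m

Load 1 — applied couple M₀=6 kN·m at a=9/2 m (b=L-a=3/2):
  M_1 = R_Ax - M_A  [x≤a] with R_A=9/8, M_A=15/8 = (9/8)·(18/5) - (15/8) = 87/40 kN·m
Load 2 — uniform load w=10 kN/m over full span:
  M_2 = wLx/2 - wL²/12 - wx²/2 = 10·6·(18/5)/2 - 10·6²/12 - 10·(18/5)²/2 = 66/5 kN·m
Load 3 — triangular load w₀=6 kN/m (0→w₀ over full span):
  M_3 = 3w₀Lx/20 - w₀L²/30 - w₀x³/(6L) = 3·6·6·(18/5)/20 - 6·6²/30 - 6·(18/5)³/(6·6) = 558/125 kN·m
Superposition: M = Σ M_i = 19839/1000 kN·m ≈ 19.839000 kN·m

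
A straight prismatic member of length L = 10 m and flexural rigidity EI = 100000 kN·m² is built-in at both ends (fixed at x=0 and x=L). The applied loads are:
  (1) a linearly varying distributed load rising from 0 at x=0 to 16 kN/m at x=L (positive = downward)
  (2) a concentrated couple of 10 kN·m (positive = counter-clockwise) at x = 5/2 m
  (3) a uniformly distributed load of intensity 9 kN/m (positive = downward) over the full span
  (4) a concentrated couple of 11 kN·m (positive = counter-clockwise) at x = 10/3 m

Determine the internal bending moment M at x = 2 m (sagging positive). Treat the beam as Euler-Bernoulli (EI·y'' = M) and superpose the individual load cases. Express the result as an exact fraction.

Load 1 — triangular load w₀=16 kN/m (0→w₀ over full span):
  M_1 = 3w₀Lx/20 - w₀L²/30 - w₀x³/(6L) = 3·16·10·2/20 - 16·10²/30 - 16·2³/(6·10) = -112/15 kN·m
Load 2 — applied couple M₀=10 kN·m at a=5/2 m (b=L-a=15/2):
  M_2 = R_Ax - M_A  [x≤a] with R_A=9/8, M_A=-15/8 = (9/8)·2 - (-15/8) = 33/8 kN·m
Load 3 — uniform load w=9 kN/m over full span:
  M_3 = wLx/2 - wL²/12 - wx²/2 = 9·10·2/2 - 9·10²/12 - 9·2²/2 = -3 kN·m
Load 4 — applied couple M₀=11 kN·m at a=10/3 m (b=L-a=20/3):
  M_4 = R_Ax - M_A  [x≤a] with R_A=22/15, M_A=0 = (22/15)·2 - 0 = 44/15 kN·m
Superposition: M = Σ M_i = -409/120 kN·m ≈ -3.408333 kN·m

M(2) = -409/120 kN·m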